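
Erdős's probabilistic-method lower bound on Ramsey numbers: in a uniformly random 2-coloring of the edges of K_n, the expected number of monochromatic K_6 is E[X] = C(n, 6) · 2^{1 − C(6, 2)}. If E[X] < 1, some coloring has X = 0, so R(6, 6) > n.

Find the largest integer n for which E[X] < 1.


We need C(n, 6) · 2^{1 − 15} < 1, i.e. C(n, 6) < 2^{15 − 1} = 16384.
Check values of n near the boundary:
  n = 13: C(13, 6) = 1716; 1716 < 16384? YES
  n = 14: C(14, 6) = 3003; 3003 < 16384? YES
  n = 15: C(15, 6) = 5005; 5005 < 16384? YES
  n = 16: C(16, 6) = 8008; 8008 < 16384? YES
  n = 17: C(17, 6) = 12376; 12376 < 16384? YES
  n = 18: C(18, 6) = 18564; 18564 < 16384? NO
The largest n with C(n, 6) < 16384 is n = 17 (where E[X] = 1547/2048 ≈ 0.755371). Hence R(6, 6) > 17, i.e. R(6, 6) ≥ 18.

Largest n = 17; hence R(6, 6) > 17.


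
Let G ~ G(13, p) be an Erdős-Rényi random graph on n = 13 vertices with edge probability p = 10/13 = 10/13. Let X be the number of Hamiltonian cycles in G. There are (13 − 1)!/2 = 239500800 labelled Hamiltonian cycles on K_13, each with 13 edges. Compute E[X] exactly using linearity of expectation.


K_13 has (13 − 1)!/2 = 239500800 labelled Hamiltonian cycles.
For each such Hamiltonian cycle H, let X_H = 1 if all 13 edges of H are present in G. Then P[X_H = 1] = p^{13} = (10/13)^{13} = 10000000000000/302875106592253.
By linearity of expectation: E[X] = Σ_H E[X_H] = 239500800 · p^{13} = 239500800 · 10000000000000/302875106592253 = 2395008000000000000000/302875106592253.
Numerically: E[X] ≈ 7.9076e+06.

E[X] = 239500800 · (10/13)^{13} = 2395008000000000000000/302875106592253 ≈ 7.9076e+06.


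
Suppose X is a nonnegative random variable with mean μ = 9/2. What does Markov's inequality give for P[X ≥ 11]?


μ = E[X] = 9/2, a = 11.
Markov: P[X ≥ 11] ≤ μ/a = (9/2)/11 = 9/22.
Numerically: ≈ 0.40909.
(Since a = 11 > μ = 4.50000, the bound 9/22 is < 1 and informative.)

P[X ≥ 11] ≤ 9/22 ≈ 0.40909.


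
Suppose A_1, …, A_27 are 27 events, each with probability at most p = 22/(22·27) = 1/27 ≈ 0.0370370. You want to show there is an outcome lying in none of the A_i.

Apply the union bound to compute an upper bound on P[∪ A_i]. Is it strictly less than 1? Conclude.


Union bound: P[∪_{i=1}^{27} A_i] ≤ Σ_i P[A_i] ≤ 27·p = 27·(1/27) = 1.
Numerically: 1 ≈ 1.0000000.
Is 1 < 1? NO.
Since the bound 1 is ≥ 1, the union bound is uninformative here; it does NOT by itself certify existence.

27·p = 1 ≈ 1.0000000; existence NOT certified by the union bound.


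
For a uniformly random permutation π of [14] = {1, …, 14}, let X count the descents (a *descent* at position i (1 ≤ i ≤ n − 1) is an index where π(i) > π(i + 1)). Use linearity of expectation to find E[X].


Write X = Σ X_I over i = 1, …, 13, with X_I the indicator of one descent.
There are 13 indicators.
For each fixed i, the pair (π(i), π(i+1)) is a uniformly random ordered pair of distinct values from {1, …, 14}; by symmetry P[π(i) > π(i+1)] = 1/2.
By linearity: E[X] = 13 · (1/2) = (14 − 1) · (1/2) = 13/2 ≈ 6.500.

E[X] = 13/2 = 6.500.


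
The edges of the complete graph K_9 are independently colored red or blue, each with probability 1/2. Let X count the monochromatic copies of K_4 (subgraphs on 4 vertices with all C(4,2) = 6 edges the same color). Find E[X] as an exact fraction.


Let X = Σ_S X_S over the C(9, 4) = 126 subsets S of size 4, where X_S = 1 if the K_4 on S is monochromatic.
For a fixed S, the K_4 on S has C(4, 2) = 6 edges. P[all 6 edges red] = (1/2)^6, and likewise for blue, so P[monochromatic] = 2·(1/2)^6 = 2^{1 − 6} = 1/32.
Summing: E[X] = C(9, 4) · 2^{1 − 6} = 126 · 1/32 = 63/16.
Numerically: E[X] ≈ 3.937500.

E[X] = C(9,4)·2^(1−C(4,2)) = 63/16 ≈ 3.937500.


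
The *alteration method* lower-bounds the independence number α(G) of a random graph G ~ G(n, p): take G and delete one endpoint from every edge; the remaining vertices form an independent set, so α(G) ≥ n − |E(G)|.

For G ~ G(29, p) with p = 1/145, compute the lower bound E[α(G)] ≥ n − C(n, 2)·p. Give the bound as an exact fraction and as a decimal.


E[|E(G)|] = C(29, 2)·p = 406 · (1/145) = 14/5.
E[α(G)] ≥ n − E[|E(G)|] = 29 − 14/5 = 131/5.
Numerically: ≈ 26.2000.
(This is only a lower bound; the true E[α(G)] may be larger.)

E[α(G)] ≥ 131/5 ≈ 26.2000.


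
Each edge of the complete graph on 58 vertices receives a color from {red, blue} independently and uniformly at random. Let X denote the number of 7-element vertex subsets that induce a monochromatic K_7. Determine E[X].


Let X = Σ_S X_S over the C(58, 7) = 300674088 subsets S of size 7, where X_S = 1 if the K_7 on S is monochromatic.
For a fixed S, the K_7 on S has C(7, 2) = 21 edges. P[all 21 edges red] = (1/2)^21, and likewise for blue, so P[monochromatic] = 2·(1/2)^21 = 2^{1 − 21} = 1/1048576.
By linearity of expectation: E[X] = C(58, 7) · 2^{1 − 21} = 300674088 · 1/1048576 = 37584261/131072.
Numerically: E[X] ≈ 286.74516.

E[X] = C(58,7)·2^(1−C(7,2)) = 37584261/131072 ≈ 286.74516.


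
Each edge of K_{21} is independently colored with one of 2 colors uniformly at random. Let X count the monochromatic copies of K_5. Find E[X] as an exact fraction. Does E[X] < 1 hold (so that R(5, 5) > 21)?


E[X] = C(21, 5) · 2^{1 − 10} = 20349 · 2^{−9} = 20349/512.
As a reduced fraction: E[X] = 20349/512 ≈ 39.744141.
Is E[X] < 1? NO.
Since E[X] ≥ 1, the first-moment bound is inconclusive at n = 21; it does NOT by itself certify R(5, 5) > 21.

E[X] = 20349/512 ≈ 39.744141; E[X] ≥ 1; first-moment method inconclusive here.


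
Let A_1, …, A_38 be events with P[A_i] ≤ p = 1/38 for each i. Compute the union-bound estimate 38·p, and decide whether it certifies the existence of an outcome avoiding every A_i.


Union bound: P[∪_{i=1}^{38} A_i] ≤ Σ_i P[A_i] ≤ 38·p = 38·(1/38) = 1.
Numerically: 1 ≈ 1.000000.
Is 1 < 1? NO.
Since the bound 1 is ≥ 1, the union bound is uninformative here; it does NOT by itself certify existence.

38·p = 1 ≈ 1.000000; existence NOT certified by the union bound.


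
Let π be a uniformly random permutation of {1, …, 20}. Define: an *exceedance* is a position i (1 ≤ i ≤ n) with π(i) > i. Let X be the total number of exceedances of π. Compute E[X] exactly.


Write X = Σ_{i=1}^{20} X_i, where X_i = 1_{π(i) > i}.
For each fixed i, π(i) is uniform over {1, …, 20} (marginal of a uniform permutation), so P[π(i) > i] = (n − i)/n. Summing: Σ_{i=1}^{20} (n − i)/n = (0 + 1 + … + 19)/20 = 20(20 − 1)/(2·20) = (20 − 1)/2.
Hence E[X] = Σ_{i=1}^{20} (20 − i)/20 = 19/2 ≈ 9.5000.

E[X] = 19/2 = 9.5000.


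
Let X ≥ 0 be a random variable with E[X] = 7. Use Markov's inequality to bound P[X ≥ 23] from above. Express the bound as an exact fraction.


μ = E[X] = 7, a = 23.
Markov: P[X ≥ 23] ≤ μ/a = (7)/23 = 7/23.
Numerically: ≈ 0.304.
(Since a = 23 > μ = 7.000, the bound 7/23 is < 1 and informative.)

P[X ≥ 23] ≤ 7/23 ≈ 0.304.


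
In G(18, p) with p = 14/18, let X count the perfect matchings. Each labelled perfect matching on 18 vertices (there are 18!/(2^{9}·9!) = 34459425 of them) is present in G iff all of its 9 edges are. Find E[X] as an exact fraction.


K_18 has 18!/(2^{9}·9!) = 34459425 labelled perfect matchings.
For each such perfect matching H, let X_H = 1 if all 9 edges of H are present in G. Then P[X_H = 1] = p^{9} = (7/9)^{9} = 40353607/387420489.
By linearity of expectation: E[X] = Σ_H E[X_H] = 34459425 · p^{9} = 34459425 · 40353607/387420489 = 17167433257975/4782969.
Numerically: E[X] ≈ 3.59e+06.

E[X] = 34459425 · (7/9)^{9} = 17167433257975/4782969 ≈ 3.59e+06.


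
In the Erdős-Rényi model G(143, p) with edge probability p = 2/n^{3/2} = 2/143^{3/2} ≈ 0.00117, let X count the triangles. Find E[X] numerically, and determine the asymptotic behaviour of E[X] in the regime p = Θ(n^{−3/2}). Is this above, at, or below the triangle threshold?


Number of potential triangles: C(143, 3) = 477191.
Each occurs with probability p³ ≈ (0.00117)³ ≈ 1.599845e-09.
By linearity: E[X] = C(143, 3)·p³ ≈ 477191 · 1.599845e-09 ≈ 0.0008.
Since α = 3/2 > 1, p = c/n^{3/2} = o(1/n) is below the triangle threshold p ~ 1/n. Asymptotically E[X] ~ (c³/6)·n^{3(1−α)} = (2³/6)·n^{-1.5} → 0, so by Markov's inequality G has no triangles w.h.p.

E[X] ≈ 0.0008; in regime p = Θ(1/n^{3/2}) E[X] tends to 0 (below the triangle threshold p ~ 1/n).


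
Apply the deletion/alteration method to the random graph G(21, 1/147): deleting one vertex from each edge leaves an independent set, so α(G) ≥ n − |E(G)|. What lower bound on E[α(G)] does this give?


E[|E(G)|] = C(21, 2)·p = 210 · (1/147) = 10/7.
E[α(G)] ≥ n − E[|E(G)|] = 21 − 10/7 = 137/7.
Numerically: ≈ 19.571.
(This is only a lower bound; the true E[α(G)] may be larger.)

E[α(G)] ≥ 137/7 ≈ 19.571.


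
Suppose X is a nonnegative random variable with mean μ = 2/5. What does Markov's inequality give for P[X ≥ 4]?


μ = E[X] = 2/5, a = 4.
Markov: P[X ≥ 4] ≤ μ/a = (2/5)/4 = 1/10.
Numerically: ≈ 0.10000.
(Since a = 4 > μ = 0.40000, the bound 1/10 is < 1 and informative.)

P[X ≥ 4] ≤ 1/10 ≈ 0.10000.


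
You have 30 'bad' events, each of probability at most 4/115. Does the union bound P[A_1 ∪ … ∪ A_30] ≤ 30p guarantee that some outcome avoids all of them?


Union bound: P[∪_{i=1}^{30} A_i] ≤ Σ_i P[A_i] ≤ 30·p = 30·(4/115) = 24/23.
Numerically: 24/23 ≈ 1.043478.
Is 24/23 < 1? NO.
Since the bound 24/23 is ≥ 1, the union bound is uninformative here; it does NOT by itself certify existence.

30·p = 24/23 ≈ 1.043478; existence NOT certified by the union bound.


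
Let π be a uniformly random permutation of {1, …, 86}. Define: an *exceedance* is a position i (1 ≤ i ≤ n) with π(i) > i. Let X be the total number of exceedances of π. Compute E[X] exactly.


Write X = Σ_{i=1}^{86} X_i, where X_i = 1_{π(i) > i}.
For each fixed i, π(i) is uniform over {1, …, 86} (marginal of a uniform permutation), so P[π(i) > i] = (n − i)/n. Summing: Σ_{i=1}^{86} (n − i)/n = (0 + 1 + … + 85)/86 = 86(86 − 1)/(2·86) = (86 − 1)/2.
Hence E[X] = Σ_{i=1}^{86} (86 − i)/86 = 85/2 ≈ 42.5000.

E[X] = 85/2 = 42.5000.


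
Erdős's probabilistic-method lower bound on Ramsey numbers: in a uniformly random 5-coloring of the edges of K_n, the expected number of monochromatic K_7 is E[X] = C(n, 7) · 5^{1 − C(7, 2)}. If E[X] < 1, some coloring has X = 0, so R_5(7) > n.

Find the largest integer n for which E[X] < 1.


We need C(n, 7) · 5^{1 − 21} < 1, i.e. C(n, 7) < 5^{21 − 1} = 95367431640625.
Check values of n near the boundary:
  n = 335: C(335, 7) = 88202498238195; 88202498238195 < 95367431640625? YES
  n = 336: C(336, 7) = 90079147136880; 90079147136880 < 95367431640625? YES
  n = 337: C(337, 7) = 91989916924632; 91989916924632 < 95367431640625? YES
  n = 338: C(338, 7) = 93935323022736; 93935323022736 < 95367431640625? YES
  n = 339: C(339, 7) = 95915887062372; 95915887062372 < 95367431640625? NO
The largest n with C(n, 7) < 95367431640625 is n = 338 (where E[X] = 93935323022736/95367431640625 ≈ 0.985). Hence R_5(7) > 338, i.e. R_5(7) ≥ 339.

Largest n = 338; hence R_5(7) > 338.


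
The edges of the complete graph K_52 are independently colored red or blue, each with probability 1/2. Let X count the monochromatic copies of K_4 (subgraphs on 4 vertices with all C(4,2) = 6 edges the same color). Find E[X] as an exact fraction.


Let X = Σ_S X_S over the C(52, 4) = 270725 subsets S of size 4, where X_S = 1 if the K_4 on S is monochromatic.
For a fixed S, the K_4 on S has C(4, 2) = 6 edges. P[all 6 edges red] = (1/2)^6, and likewise for blue, so P[monochromatic] = 2·(1/2)^6 = 2^{1 − 6} = 1/32.
By linearity of expectation: E[X] = C(52, 4) · 2^{1 − 6} = 270725 · 1/32 = 270725/32.
Numerically: E[X] ≈ 8460.156250.

E[X] = C(52,4)·2^(1−C(4,2)) = 270725/32 ≈ 8460.156250.


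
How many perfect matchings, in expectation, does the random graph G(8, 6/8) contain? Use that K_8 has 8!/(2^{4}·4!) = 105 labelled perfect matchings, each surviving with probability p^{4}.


K_8 has 8!/(2^{4}·4!) = 105 labelled perfect matchings.
For each such perfect matching H, let X_H = 1 if all 4 edges of H are present in G. Then P[X_H = 1] = p^{4} = (3/4)^{4} = 81/256.
By linearity: E[X] = Σ_H E[X_H] = 105 · p^{4} = 105 · 81/256 = 8505/256.
Numerically: E[X] ≈ 33.223.

E[X] = 105 · (3/4)^{4} = 8505/256 ≈ 33.223.


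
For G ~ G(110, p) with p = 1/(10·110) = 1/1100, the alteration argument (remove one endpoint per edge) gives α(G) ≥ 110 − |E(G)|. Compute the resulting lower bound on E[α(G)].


E[|E(G)|] = C(110, 2)·p = 5995 · (1/1100) = 109/20.
E[α(G)] ≥ n − E[|E(G)|] = 110 − 109/20 = 2091/20.
Numerically: ≈ 104.55000.
(This is only a lower bound; the true E[α(G)] may be larger.)

E[α(G)] ≥ 2091/20 ≈ 104.55000.


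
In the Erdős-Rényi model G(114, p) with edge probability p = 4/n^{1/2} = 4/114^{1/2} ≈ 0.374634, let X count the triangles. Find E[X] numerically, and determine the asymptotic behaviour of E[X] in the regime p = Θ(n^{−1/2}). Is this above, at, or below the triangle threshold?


Number of potential triangles: C(114, 3) = 240464.
Each occurs with probability p³ ≈ (0.374634)³ ≈ 5.25802561e-02.
By linearity: E[X] = C(114, 3)·p³ ≈ 240464 · 5.25802561e-02 ≈ 12643.658700.
Since α = 1/2 < 1, p = c/n^{1/2} ≫ 1/n is above the triangle threshold p ~ 1/n. Asymptotically E[X] ~ (c³/6)·n^{3(1−α)} = (4³/6)·n^{1.5} → ∞; triangles are abundant w.h.p.

E[X] ≈ 12643.658700; in regime p = Θ(1/n^{1/2}) E[X] diverges (above the triangle threshold p ~ 1/n).


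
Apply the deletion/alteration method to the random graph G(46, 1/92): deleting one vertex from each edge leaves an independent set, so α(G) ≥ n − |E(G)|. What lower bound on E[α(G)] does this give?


E[|E(G)|] = C(46, 2)·p = 1035 · (1/92) = 45/4.
E[α(G)] ≥ n − E[|E(G)|] = 46 − 45/4 = 139/4.
Numerically: ≈ 34.750.
(This is only a lower bound; the true E[α(G)] may be larger.)

E[α(G)] ≥ 139/4 ≈ 34.750.


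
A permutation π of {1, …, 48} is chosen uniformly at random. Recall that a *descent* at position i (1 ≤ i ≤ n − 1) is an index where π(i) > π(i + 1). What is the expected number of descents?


Write X = Σ X_I over i = 1, …, 47, with X_I the indicator of one descent.
There are 47 indicators.
For each fixed i, the pair (π(i), π(i+1)) is a uniformly random ordered pair of distinct values from {1, …, 48}; by symmetry P[π(i) > π(i+1)] = 1/2.
By linearity: E[X] = 47 · (1/2) = (48 − 1) · (1/2) = 47/2 ≈ 23.500000.

E[X] = 47/2 = 23.500000.


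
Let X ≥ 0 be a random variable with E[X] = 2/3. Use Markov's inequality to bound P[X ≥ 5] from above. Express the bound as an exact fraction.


μ = E[X] = 2/3, a = 5.
Markov: P[X ≥ 5] ≤ μ/a = (2/3)/5 = 2/15.
Numerically: ≈ 0.13333.
(Since a = 5 > μ = 0.66667, the bound 2/15 is < 1 and informative.)

P[X ≥ 5] ≤ 2/15 ≈ 0.13333.


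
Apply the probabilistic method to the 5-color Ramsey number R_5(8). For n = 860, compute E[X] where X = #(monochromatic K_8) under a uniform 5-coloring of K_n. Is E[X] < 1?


E[X] = C(860, 8) · 5^{1 − 28} = 7182671140665308145 · 5^{−27} = 7182671140665308145/7450580596923828125.
As a reduced fraction: E[X] = 1436534228133061629/1490116119384765625 ≈ 0.9640.
Is E[X] < 1? YES.
Since E[X] < 1, there exists a 5-coloring of K_{860} with no monochromatic K_8; hence R_5(8) > 860.

E[X] = 1436534228133061629/1490116119384765625 ≈ 0.9640; E[X] < 1, so R_5(8) > 860.


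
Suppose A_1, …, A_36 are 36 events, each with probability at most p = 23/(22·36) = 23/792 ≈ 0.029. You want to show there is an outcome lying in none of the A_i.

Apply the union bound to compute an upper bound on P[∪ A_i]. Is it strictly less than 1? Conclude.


Union bound: P[∪_{i=1}^{36} A_i] ≤ Σ_i P[A_i] ≤ 36·p = 36·(23/792) = 23/22.
Numerically: 23/22 ≈ 1.045.
Is 23/22 < 1? NO.
Since the bound 23/22 is ≥ 1, the union bound is uninformative here; it does NOT by itself certify existence.

36·p = 23/22 ≈ 1.045; existence NOT certified by the union bound.


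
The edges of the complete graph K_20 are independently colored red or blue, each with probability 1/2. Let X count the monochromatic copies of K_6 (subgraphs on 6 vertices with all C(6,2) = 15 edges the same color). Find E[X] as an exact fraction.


Let X = Σ_S X_S over the C(20, 6) = 38760 subsets S of size 6, where X_S = 1 if the K_6 on S is monochromatic.
For a fixed S, the K_6 on S has C(6, 2) = 15 edges. P[all 15 edges red] = (1/2)^15, and likewise for blue, so P[monochromatic] = 2·(1/2)^15 = 2^{1 − 15} = 1/16384.
By linearity: E[X] = C(20, 6) · 2^{1 − 15} = 38760 · 1/16384 = 4845/2048.
Numerically: E[X] ≈ 2.36572.

E[X] = C(20,6)·2^(1−C(6,2)) = 4845/2048 ≈ 2.36572.


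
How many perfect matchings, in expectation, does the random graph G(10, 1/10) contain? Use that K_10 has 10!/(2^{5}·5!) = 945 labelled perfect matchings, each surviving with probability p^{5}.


K_10 has 10!/(2^{5}·5!) = 945 labelled perfect matchings.
For each such perfect matching H, let X_H = 1 if all 5 edges of H are present in G. Then P[X_H = 1] = p^{5} = (1/10)^{5} = 1/100000.
Summing the indicators: E[X] = Σ_H E[X_H] = 945 · p^{5} = 945 · 1/100000 = 189/20000.
Numerically: E[X] ≈ 0.00945.

E[X] = 945 · (1/10)^{5} = 189/20000 ≈ 0.00945.


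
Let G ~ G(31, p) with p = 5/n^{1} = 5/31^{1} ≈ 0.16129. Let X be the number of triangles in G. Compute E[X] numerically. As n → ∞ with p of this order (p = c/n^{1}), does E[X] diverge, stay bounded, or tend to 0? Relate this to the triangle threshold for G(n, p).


Number of potential triangles: C(31, 3) = 4495.
Each occurs with probability p³ ≈ (0.16129)³ ≈ 4.1958981e-03.
By linearity: E[X] = C(31, 3)·p³ ≈ 4495 · 4.1958981e-03 ≈ 18.86056.
Here α = 1, so p = 5/n is exactly at the triangle threshold p ~ 1/n. Asymptotically E[X] → c³/6 = 5³/6 = 125/6 ≈ 20.83333, a bounded constant. In this regime the triangle count is asymptotically Poisson(c³/6).

E[X] ≈ 18.86056; in regime p = Θ(1/n^{1}) E[X] stays bounded (at the triangle threshold p ~ 1/n).


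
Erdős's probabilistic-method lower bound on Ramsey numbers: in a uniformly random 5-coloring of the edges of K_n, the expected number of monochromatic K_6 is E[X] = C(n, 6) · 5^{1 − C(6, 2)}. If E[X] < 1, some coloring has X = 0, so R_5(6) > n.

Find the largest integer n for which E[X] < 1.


We need C(n, 6) · 5^{1 − 15} < 1, i.e. C(n, 6) < 5^{15 − 1} = 6103515625.
Check values of n near the boundary:
  n = 127: C(127, 6) = 5169379425; 5169379425 < 6103515625? YES
  n = 128: C(128, 6) = 5423611200; 5423611200 < 6103515625? YES
  n = 129: C(129, 6) = 5688177600; 5688177600 < 6103515625? YES
  n = 130: C(130, 6) = 5963412000; 5963412000 < 6103515625? YES
  n = 131: C(131, 6) = 6249655776; 6249655776 < 6103515625? NO
  n = 132: C(132, 6) = 6547258432; 6547258432 < 6103515625? NO
The largest n with C(n, 6) < 6103515625 is n = 130 (where E[X] = 47707296/48828125 ≈ 0.977). Hence R_5(6) > 130, i.e. R_5(6) ≥ 131.

Largest n = 130; hence R_5(6) > 130.


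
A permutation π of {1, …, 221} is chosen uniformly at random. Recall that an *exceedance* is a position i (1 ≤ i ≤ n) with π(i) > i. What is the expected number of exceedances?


Write X = Σ_{i=1}^{221} X_i, where X_i = 1_{π(i) > i}.
For each fixed i, π(i) is uniform over {1, …, 221} (marginal of a uniform permutation), so P[π(i) > i] = (n − i)/n. Summing: Σ_{i=1}^{221} (n − i)/n = (0 + 1 + … + 220)/221 = 221(221 − 1)/(2·221) = (221 − 1)/2.
Hence E[X] = Σ_{i=1}^{221} (221 − i)/221 = 110 ≈ 110.000.

E[X] = 110 = 110.000.


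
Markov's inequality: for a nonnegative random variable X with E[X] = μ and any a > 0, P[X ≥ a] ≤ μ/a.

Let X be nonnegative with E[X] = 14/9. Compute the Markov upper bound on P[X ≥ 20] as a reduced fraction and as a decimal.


μ = E[X] = 14/9, a = 20.
Markov: P[X ≥ 20] ≤ μ/a = (14/9)/20 = 7/90.
Numerically: ≈ 0.077778.
(Since a = 20 > μ = 1.555556, the bound 7/90 is < 1 and informative.)

P[X ≥ 20] ≤ 7/90 ≈ 0.077778.


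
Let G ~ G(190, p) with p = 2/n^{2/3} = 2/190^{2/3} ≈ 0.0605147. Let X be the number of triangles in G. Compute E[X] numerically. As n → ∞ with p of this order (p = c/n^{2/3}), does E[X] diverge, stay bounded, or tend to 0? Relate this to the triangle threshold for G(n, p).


Number of potential triangles: C(190, 3) = 1125180.
Each occurs with probability p³ ≈ (0.0605147)³ ≈ 2.21606648e-04.
By linearity: E[X] = C(190, 3)·p³ ≈ 1125180 · 2.21606648e-04 ≈ 249.347368.
Since α = 2/3 < 1, p = c/n^{2/3} ≫ 1/n is above the triangle threshold p ~ 1/n. Asymptotically E[X] ~ (c³/6)·n^{3(1−α)} = (2³/6)·n^{1} → ∞; triangles are abundant w.h.p.

E[X] ≈ 249.347368; in regime p = Θ(1/n^{2/3}) E[X] diverges (above the triangle threshold p ~ 1/n).


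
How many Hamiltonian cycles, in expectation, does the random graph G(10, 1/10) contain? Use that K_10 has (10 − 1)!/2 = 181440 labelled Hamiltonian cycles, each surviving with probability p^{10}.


K_10 has (10 − 1)!/2 = 181440 labelled Hamiltonian cycles.
For each such Hamiltonian cycle H, let X_H = 1 if all 10 edges of H are present in G. Then P[X_H = 1] = p^{10} = (1/10)^{10} = 1/10000000000.
Summing the indicators: E[X] = Σ_H E[X_H] = 181440 · p^{10} = 181440 · 1/10000000000 = 567/31250000.
Numerically: E[X] ≈ 1.81e-05.

E[X] = 181440 · (1/10)^{10} = 567/31250000 ≈ 1.81e-05.


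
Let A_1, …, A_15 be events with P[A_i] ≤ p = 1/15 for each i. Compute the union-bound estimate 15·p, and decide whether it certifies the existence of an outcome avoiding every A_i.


Union bound: P[∪_{i=1}^{15} A_i] ≤ Σ_i P[A_i] ≤ 15·p = 15·(1/15) = 1.
Numerically: 1 ≈ 1.00000.
Is 1 < 1? NO.
Since the bound 1 is ≥ 1, the union bound is uninformative here; it does NOT by itself certify existence.

15·p = 1 ≈ 1.00000; existence NOT certified by the union bound.


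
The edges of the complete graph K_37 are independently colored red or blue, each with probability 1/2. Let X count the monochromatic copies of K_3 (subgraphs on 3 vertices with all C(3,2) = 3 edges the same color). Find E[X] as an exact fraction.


Let X = Σ_S X_S over the C(37, 3) = 7770 subsets S of size 3, where X_S = 1 if the K_3 on S is monochromatic.
For a fixed S, the K_3 on S has C(3, 2) = 3 edges. P[all 3 edges red] = (1/2)^3, and likewise for blue, so P[monochromatic] = 2·(1/2)^3 = 2^{1 − 3} = 1/4.
Summing: E[X] = C(37, 3) · 2^{1 − 3} = 7770 · 1/4 = 3885/2.
Numerically: E[X] ≈ 1942.500000.

E[X] = C(37,3)·2^(1−C(3,2)) = 3885/2 ≈ 1942.500000.


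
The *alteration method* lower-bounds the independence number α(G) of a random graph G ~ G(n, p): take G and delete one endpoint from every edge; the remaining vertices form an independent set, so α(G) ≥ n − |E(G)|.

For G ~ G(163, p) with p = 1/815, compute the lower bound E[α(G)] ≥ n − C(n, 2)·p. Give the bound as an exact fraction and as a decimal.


E[|E(G)|] = C(163, 2)·p = 13203 · (1/815) = 81/5.
E[α(G)] ≥ n − E[|E(G)|] = 163 − 81/5 = 734/5.
Numerically: ≈ 146.800.
(This is only a lower bound; the true E[α(G)] may be larger.)

E[α(G)] ≥ 734/5 ≈ 146.800.


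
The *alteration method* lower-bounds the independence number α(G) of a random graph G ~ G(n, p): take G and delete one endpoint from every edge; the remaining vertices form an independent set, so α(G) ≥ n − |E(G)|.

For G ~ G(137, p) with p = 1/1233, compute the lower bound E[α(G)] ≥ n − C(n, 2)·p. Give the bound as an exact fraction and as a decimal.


E[|E(G)|] = C(137, 2)·p = 9316 · (1/1233) = 68/9.
E[α(G)] ≥ n − E[|E(G)|] = 137 − 68/9 = 1165/9.
Numerically: ≈ 129.444.
(This is only a lower bound; the true E[α(G)] may be larger.)

E[α(G)] ≥ 1165/9 ≈ 129.444.


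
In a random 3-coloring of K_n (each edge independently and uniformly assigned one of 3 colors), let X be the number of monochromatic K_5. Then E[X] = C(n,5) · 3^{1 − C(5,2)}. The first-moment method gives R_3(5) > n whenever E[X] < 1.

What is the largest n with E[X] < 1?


We need C(n, 5) · 3^{1 − 10} < 1, i.e. C(n, 5) < 3^{10 − 1} = 19683.
Check values of n near the boundary:
  n = 19: C(19, 5) = 11628; 11628 < 19683? YES
  n = 20: C(20, 5) = 15504; 15504 < 19683? YES
  n = 21: C(21, 5) = 20349; 20349 < 19683? NO
  n = 22: C(22, 5) = 26334; 26334 < 19683? NO
The largest n with C(n, 5) < 19683 is n = 20 (where E[X] = 5168/6561 ≈ 0.7876848). Hence R_3(5) > 20, i.e. R_3(5) ≥ 21.

Largest n = 20; hence R_3(5) > 20.


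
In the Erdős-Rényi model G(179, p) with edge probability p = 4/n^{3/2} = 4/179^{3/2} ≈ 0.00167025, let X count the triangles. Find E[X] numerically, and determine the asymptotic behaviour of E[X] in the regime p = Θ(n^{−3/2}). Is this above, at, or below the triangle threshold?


Number of potential triangles: C(179, 3) = 939929.
Each occurs with probability p³ ≈ (0.00167025)³ ≈ 4.65952166e-09.
By linearity: E[X] = C(179, 3)·p³ ≈ 939929 · 4.65952166e-09 ≈ 0.004380.
Since α = 3/2 > 1, p = c/n^{3/2} = o(1/n) is below the triangle threshold p ~ 1/n. Asymptotically E[X] ~ (c³/6)·n^{3(1−α)} = (4³/6)·n^{-1.5} → 0, so by Markov's inequality G has no triangles w.h.p.

E[X] ≈ 0.004380; in regime p = Θ(1/n^{3/2}) E[X] tends to 0 (below the triangle threshold p ~ 1/n).


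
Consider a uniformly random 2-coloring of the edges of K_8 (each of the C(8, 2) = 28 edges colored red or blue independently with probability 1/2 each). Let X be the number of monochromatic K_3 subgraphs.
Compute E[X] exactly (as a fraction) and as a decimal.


Let X = Σ_S X_S over the C(8, 3) = 56 subsets S of size 3, where X_S = 1 if the K_3 on S is monochromatic.
For a fixed S, the K_3 on S has C(3, 2) = 3 edges. P[all 3 edges red] = (1/2)^3, and likewise for blue, so P[monochromatic] = 2·(1/2)^3 = 2^{1 − 3} = 1/4.
By linearity of expectation: E[X] = C(8, 3) · 2^{1 − 3} = 56 · 1/4 = 14.
Numerically: E[X] ≈ 14.000000.

E[X] = C(8,3)·2^(1−C(3,2)) = 14 ≈ 14.000000.


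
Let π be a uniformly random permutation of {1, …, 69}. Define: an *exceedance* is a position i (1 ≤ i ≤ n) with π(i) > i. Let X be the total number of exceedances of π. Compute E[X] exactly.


Write X = Σ_{i=1}^{69} X_i, where X_i = 1_{π(i) > i}.
For each fixed i, π(i) is uniform over {1, …, 69} (marginal of a uniform permutation), so P[π(i) > i] = (n − i)/n. Summing: Σ_{i=1}^{69} (n − i)/n = (0 + 1 + … + 68)/69 = 69(69 − 1)/(2·69) = (69 − 1)/2.
Hence E[X] = Σ_{i=1}^{69} (69 − i)/69 = 34 ≈ 34.0000.

E[X] = 34 = 34.0000.


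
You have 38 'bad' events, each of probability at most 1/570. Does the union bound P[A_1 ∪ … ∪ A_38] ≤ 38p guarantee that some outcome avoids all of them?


Union bound: P[∪_{i=1}^{38} A_i] ≤ Σ_i P[A_i] ≤ 38·p = 38·(1/570) = 1/15.
Numerically: 1/15 ≈ 0.0666667.
Is 1/15 < 1? YES.
Since P[∪ A_i] ≤ 1/15 < 1, the complement has P[∩ A_i^c] ≥ 1 − 1/15 = 14/15 > 0, so some outcome avoids every A_i.

38·p = 1/15 ≈ 0.0666667; existence CERTIFIED by the union bound.


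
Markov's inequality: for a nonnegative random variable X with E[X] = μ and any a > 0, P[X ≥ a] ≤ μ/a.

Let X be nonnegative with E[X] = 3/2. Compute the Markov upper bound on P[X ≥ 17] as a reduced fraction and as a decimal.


μ = E[X] = 3/2, a = 17.
Markov: P[X ≥ 17] ≤ μ/a = (3/2)/17 = 3/34.
Numerically: ≈ 0.088235.
(Since a = 17 > μ = 1.500000, the bound 3/34 is < 1 and informative.)

P[X ≥ 17] ≤ 3/34 ≈ 0.088235.


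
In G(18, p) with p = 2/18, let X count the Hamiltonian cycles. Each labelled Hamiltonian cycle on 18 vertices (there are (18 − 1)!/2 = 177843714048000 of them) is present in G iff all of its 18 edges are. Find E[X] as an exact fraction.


K_18 has (18 − 1)!/2 = 177843714048000 labelled Hamiltonian cycles.
For each such Hamiltonian cycle H, let X_H = 1 if all 18 edges of H are present in G. Then P[X_H = 1] = p^{18} = (1/9)^{18} = 1/150094635296999121.
By linearity: E[X] = Σ_H E[X_H] = 177843714048000 · p^{18} = 177843714048000 · 1/150094635296999121 = 243955712000/205891132094649.
Numerically: E[X] ≈ 0.0011849.

E[X] = 177843714048000 · (1/9)^{18} = 243955712000/205891132094649 ≈ 0.0011849.


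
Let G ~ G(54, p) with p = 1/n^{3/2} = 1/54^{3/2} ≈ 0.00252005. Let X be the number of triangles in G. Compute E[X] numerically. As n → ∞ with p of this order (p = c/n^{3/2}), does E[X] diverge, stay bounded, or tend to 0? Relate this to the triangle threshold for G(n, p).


Number of potential triangles: C(54, 3) = 24804.
Each occurs with probability p³ ≈ (0.00252005)³ ≈ 1.60039830e-08.
By linearity: E[X] = C(54, 3)·p³ ≈ 24804 · 1.60039830e-08 ≈ 0.000397.
Since α = 3/2 > 1, p = c/n^{3/2} = o(1/n) is below the triangle threshold p ~ 1/n. Asymptotically E[X] ~ (c³/6)·n^{3(1−α)} = (1³/6)·n^{-1.5} → 0, so by Markov's inequality G has no triangles w.h.p.

E[X] ≈ 0.000397; in regime p = Θ(1/n^{3/2}) E[X] tends to 0 (below the triangle threshold p ~ 1/n).


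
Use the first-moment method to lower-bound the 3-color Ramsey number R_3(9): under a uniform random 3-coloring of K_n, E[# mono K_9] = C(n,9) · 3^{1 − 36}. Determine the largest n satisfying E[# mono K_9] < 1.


We need C(n, 9) · 3^{1 − 36} < 1, i.e. C(n, 9) < 3^{36 − 1} = 50031545098999707.
Check values of n near the boundary:
  n = 296: C(296, 9) = 42513789098994080; 42513789098994080 < 50031545098999707? YES
  n = 297: C(297, 9) = 43842345008337645; 43842345008337645 < 50031545098999707? YES
  n = 298: C(298, 9) = 45207677551849890; 45207677551849890 < 50031545098999707? YES
  n = 299: C(299, 9) = 46610674441390059; 46610674441390059 < 50031545098999707? YES
  n = 300: C(300, 9) = 48052241692154700; 48052241692154700 < 50031545098999707? YES
  n = 301: C(301, 9) = 49533303936090975; 49533303936090975 < 50031545098999707? YES
  n = 302: C(302, 9) = 51054804739588650; 51054804739588650 < 50031545098999707? NO
  n = 303: C(303, 9) = 52617706925494425; 52617706925494425 < 50031545098999707? NO
  n = 304: C(304, 9) = 54222992899492560; 54222992899492560 < 50031545098999707? NO
The largest n with C(n, 9) < 50031545098999707 is n = 301 (where E[X] = 16511101312030325/16677181699666569 ≈ 0.990041). Hence R_3(9) > 301, i.e. R_3(9) ≥ 302.

Largest n = 301; hence R_3(9) > 301.


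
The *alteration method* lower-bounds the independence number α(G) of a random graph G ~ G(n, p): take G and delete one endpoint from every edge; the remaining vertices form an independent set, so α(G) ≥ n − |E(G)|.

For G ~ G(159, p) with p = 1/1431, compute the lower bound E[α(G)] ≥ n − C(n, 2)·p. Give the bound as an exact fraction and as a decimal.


E[|E(G)|] = C(159, 2)·p = 12561 · (1/1431) = 79/9.
E[α(G)] ≥ n − E[|E(G)|] = 159 − 79/9 = 1352/9.
Numerically: ≈ 150.222.
(This is only a lower bound; the true E[α(G)] may be larger.)

E[α(G)] ≥ 1352/9 ≈ 150.222.


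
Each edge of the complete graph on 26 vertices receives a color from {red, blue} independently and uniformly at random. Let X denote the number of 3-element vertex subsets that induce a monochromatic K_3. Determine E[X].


Let X = Σ_S X_S over the C(26, 3) = 2600 subsets S of size 3, where X_S = 1 if the K_3 on S is monochromatic.
For a fixed S, the K_3 on S has C(3, 2) = 3 edges. P[all 3 edges red] = (1/2)^3, and likewise for blue, so P[monochromatic] = 2·(1/2)^3 = 2^{1 − 3} = 1/4.
By linearity of expectation: E[X] = C(26, 3) · 2^{1 − 3} = 2600 · 1/4 = 650.
Numerically: E[X] ≈ 650.000.

E[X] = C(26,3)·2^(1−C(3,2)) = 650 ≈ 650.000.


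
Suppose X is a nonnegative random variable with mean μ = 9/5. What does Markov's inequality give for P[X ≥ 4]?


μ = E[X] = 9/5, a = 4.
Markov: P[X ≥ 4] ≤ μ/a = (9/5)/4 = 9/20.
Numerically: ≈ 0.450000.
(Since a = 4 > μ = 1.800000, the bound 9/20 is < 1 and informative.)

P[X ≥ 4] ≤ 9/20 ≈ 0.450000.


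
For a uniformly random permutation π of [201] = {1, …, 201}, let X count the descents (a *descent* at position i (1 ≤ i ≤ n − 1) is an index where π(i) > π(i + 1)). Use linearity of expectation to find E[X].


Write X = Σ X_I over i = 1, …, 200, with X_I the indicator of one descent.
There are 200 indicators.
For each fixed i, the pair (π(i), π(i+1)) is a uniformly random ordered pair of distinct values from {1, …, 201}; by symmetry P[π(i) > π(i+1)] = 1/2.
By linearity: E[X] = 200 · (1/2) = (201 − 1) · (1/2) = 100 ≈ 100.00000.

E[X] = 100 = 100.00000.


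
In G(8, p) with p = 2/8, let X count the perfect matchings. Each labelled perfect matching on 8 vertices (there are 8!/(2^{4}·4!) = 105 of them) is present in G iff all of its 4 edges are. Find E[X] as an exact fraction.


K_8 has 8!/(2^{4}·4!) = 105 labelled perfect matchings.
For each such perfect matching H, let X_H = 1 if all 4 edges of H are present in G. Then P[X_H = 1] = p^{4} = (1/4)^{4} = 1/256.
By linearity: E[X] = Σ_H E[X_H] = 105 · p^{4} = 105 · 1/256 = 105/256.
Numerically: E[X] ≈ 0.41016.

E[X] = 105 · (1/4)^{4} = 105/256 ≈ 0.41016.


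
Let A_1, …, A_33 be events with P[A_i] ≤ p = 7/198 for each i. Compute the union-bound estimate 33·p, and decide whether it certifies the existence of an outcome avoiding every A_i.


Union bound: P[∪_{i=1}^{33} A_i] ≤ Σ_i P[A_i] ≤ 33·p = 33·(7/198) = 7/6.
Numerically: 7/6 ≈ 1.167.
Is 7/6 < 1? NO.
Since the bound 7/6 is ≥ 1, the union bound is uninformative here; it does NOT by itself certify existence.

33·p = 7/6 ≈ 1.167; existence NOT certified by the union bound.


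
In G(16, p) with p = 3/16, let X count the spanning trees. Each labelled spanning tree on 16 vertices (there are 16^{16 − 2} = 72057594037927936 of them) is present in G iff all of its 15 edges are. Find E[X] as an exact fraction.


K_16 has 16^{16 − 2} = 72057594037927936 labelled spanning trees.
For each such spanning tree H, let X_H = 1 if all 15 edges of H are present in G. Then P[X_H = 1] = p^{15} = (3/16)^{15} = 14348907/1152921504606846976.
By linearity: E[X] = Σ_H E[X_H] = 72057594037927936 · p^{15} = 72057594037927936 · 14348907/1152921504606846976 = 14348907/16.
Numerically: E[X] ≈ 896807.

E[X] = 72057594037927936 · (3/16)^{15} = 14348907/16 ≈ 896807.


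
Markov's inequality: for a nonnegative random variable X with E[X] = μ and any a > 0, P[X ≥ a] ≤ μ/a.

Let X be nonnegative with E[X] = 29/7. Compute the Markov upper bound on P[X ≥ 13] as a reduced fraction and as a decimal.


μ = E[X] = 29/7, a = 13.
Markov: P[X ≥ 13] ≤ μ/a = (29/7)/13 = 29/91.
Numerically: ≈ 0.318681.
(Since a = 13 > μ = 4.142857, the bound 29/91 is < 1 and informative.)

P[X ≥ 13] ≤ 29/91 ≈ 0.318681.


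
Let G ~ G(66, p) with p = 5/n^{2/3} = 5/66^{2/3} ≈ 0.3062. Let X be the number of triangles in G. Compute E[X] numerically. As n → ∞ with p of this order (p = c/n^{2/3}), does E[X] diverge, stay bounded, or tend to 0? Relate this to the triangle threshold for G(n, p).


Number of potential triangles: C(66, 3) = 45760.
Each occurs with probability p³ ≈ (0.3062)³ ≈ 2.869605e-02.
By linearity: E[X] = C(66, 3)·p³ ≈ 45760 · 2.869605e-02 ≈ 1313.1313.
Since α = 2/3 < 1, p = c/n^{2/3} ≫ 1/n is above the triangle threshold p ~ 1/n. Asymptotically E[X] ~ (c³/6)·n^{3(1−α)} = (5³/6)·n^{1} → ∞; triangles are abundant w.h.p.

E[X] ≈ 1313.1313; in regime p = Θ(1/n^{2/3}) E[X] diverges (above the triangle threshold p ~ 1/n).


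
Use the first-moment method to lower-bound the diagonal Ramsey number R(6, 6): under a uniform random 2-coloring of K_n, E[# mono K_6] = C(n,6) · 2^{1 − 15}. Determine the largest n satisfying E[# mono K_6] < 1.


We need C(n, 6) · 2^{1 − 15} < 1, i.e. C(n, 6) < 2^{15 − 1} = 16384.
Check values of n near the boundary:
  n = 11: C(11, 6) = 462; 462 < 16384? YES
  n = 12: C(12, 6) = 924; 924 < 16384? YES
  n = 13: C(13, 6) = 1716; 1716 < 16384? YES
  n = 14: C(14, 6) = 3003; 3003 < 16384? YES
  n = 15: C(15, 6) = 5005; 5005 < 16384? YES
  n = 16: C(16, 6) = 8008; 8008 < 16384? YES
  n = 17: C(17, 6) = 12376; 12376 < 16384? YES
  n = 18: C(18, 6) = 18564; 18564 < 16384? NO
  n = 19: C(19, 6) = 27132; 27132 < 16384? NO
The largest n with C(n, 6) < 16384 is n = 17 (where E[X] = 1547/2048 ≈ 0.755). Hence R(6, 6) > 17, i.e. R(6, 6) ≥ 18.

Largest n = 17; hence R(6, 6) > 17.


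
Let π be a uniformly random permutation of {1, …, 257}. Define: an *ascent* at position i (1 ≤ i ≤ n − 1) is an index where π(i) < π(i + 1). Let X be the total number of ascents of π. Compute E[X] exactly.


Write X = Σ X_I over i = 1, …, 256, with X_I the indicator of one ascent.
There are 256 indicators.
For each fixed i, the pair (π(i), π(i+1)) is a uniformly random ordered pair of distinct values from {1, …, 257}; by symmetry P[π(i) < π(i+1)] = 1/2.
By linearity: E[X] = 256 · (1/2) = (257 − 1) · (1/2) = 128 ≈ 128.000000.

E[X] = 128 = 128.000000.


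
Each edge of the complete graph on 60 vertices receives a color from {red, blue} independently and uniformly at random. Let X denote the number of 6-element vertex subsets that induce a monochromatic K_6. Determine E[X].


Let X = Σ_S X_S over the C(60, 6) = 50063860 subsets S of size 6, where X_S = 1 if the K_6 on S is monochromatic.
For a fixed S, the K_6 on S has C(6, 2) = 15 edges. P[all 15 edges red] = (1/2)^15, and likewise for blue, so P[monochromatic] = 2·(1/2)^15 = 2^{1 − 15} = 1/16384.
By linearity: E[X] = C(60, 6) · 2^{1 − 15} = 50063860 · 1/16384 = 12515965/4096.
Numerically: E[X] ≈ 3055.6555.

E[X] = C(60,6)·2^(1−C(6,2)) = 12515965/4096 ≈ 3055.6555.


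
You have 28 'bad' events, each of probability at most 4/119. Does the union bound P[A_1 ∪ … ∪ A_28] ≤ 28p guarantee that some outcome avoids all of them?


Union bound: P[∪_{i=1}^{28} A_i] ≤ Σ_i P[A_i] ≤ 28·p = 28·(4/119) = 16/17.
Numerically: 16/17 ≈ 0.9412.
Is 16/17 < 1? YES.
Since P[∪ A_i] ≤ 16/17 < 1, the complement has P[∩ A_i^c] ≥ 1 − 16/17 = 1/17 > 0, so some outcome avoids every A_i.

28·p = 16/17 ≈ 0.9412; existence CERTIFIED by the union bound.


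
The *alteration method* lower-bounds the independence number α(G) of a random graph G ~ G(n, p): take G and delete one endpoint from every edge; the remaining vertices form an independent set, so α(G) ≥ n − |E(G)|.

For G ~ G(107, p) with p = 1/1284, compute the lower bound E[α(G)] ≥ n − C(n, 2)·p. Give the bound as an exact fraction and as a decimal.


E[|E(G)|] = C(107, 2)·p = 5671 · (1/1284) = 53/12.
E[α(G)] ≥ n − E[|E(G)|] = 107 − 53/12 = 1231/12.
Numerically: ≈ 102.583333.
(This is only a lower bound; the true E[α(G)] may be larger.)

E[α(G)] ≥ 1231/12 ≈ 102.583333.


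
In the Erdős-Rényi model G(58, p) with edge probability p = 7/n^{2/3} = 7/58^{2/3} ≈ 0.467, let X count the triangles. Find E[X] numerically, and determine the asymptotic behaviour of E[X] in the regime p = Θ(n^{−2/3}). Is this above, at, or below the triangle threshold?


Number of potential triangles: C(58, 3) = 30856.
Each occurs with probability p³ ≈ (0.467)³ ≈ 1.01962e-01.
By linearity: E[X] = C(58, 3)·p³ ≈ 30856 · 1.01962e-01 ≈ 3146.138.
Since α = 2/3 < 1, p = c/n^{2/3} ≫ 1/n is above the triangle threshold p ~ 1/n. Asymptotically E[X] ~ (c³/6)·n^{3(1−α)} = (7³/6)·n^{1} → ∞; triangles are abundant w.h.p.

E[X] ≈ 3146.138; in regime p = Θ(1/n^{2/3}) E[X] diverges (above the triangle threshold p ~ 1/n).


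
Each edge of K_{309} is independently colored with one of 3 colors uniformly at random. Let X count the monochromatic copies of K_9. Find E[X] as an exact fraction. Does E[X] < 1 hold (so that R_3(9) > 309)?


E[X] = C(309, 9) · 3^{1 − 36} = 62920976643980686 · 3^{−35} = 62920976643980686/50031545098999707.
As a reduced fraction: E[X] = 62920976643980686/50031545098999707 ≈ 1.2576.
Is E[X] < 1? NO.
Since E[X] ≥ 1, the first-moment bound is inconclusive at n = 309; it does NOT by itself certify R_3(9) > 309.

E[X] = 62920976643980686/50031545098999707 ≈ 1.2576; E[X] ≥ 1; first-moment method inconclusive here.
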